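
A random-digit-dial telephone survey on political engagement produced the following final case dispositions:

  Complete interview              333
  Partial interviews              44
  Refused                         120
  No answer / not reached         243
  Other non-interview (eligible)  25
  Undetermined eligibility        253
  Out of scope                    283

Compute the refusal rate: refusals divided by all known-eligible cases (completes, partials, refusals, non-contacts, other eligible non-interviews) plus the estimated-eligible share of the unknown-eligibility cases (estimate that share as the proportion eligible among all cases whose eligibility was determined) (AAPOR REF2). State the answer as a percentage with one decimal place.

12.6%

Top: 120
Determined eligible: 333 + 44 + 120 + 243 + 25 = 765
e = 765 / (765 + 283) = 765 / 1048 = 0.7300
Estimated eligible among unknowns: 0.7300 × 253 = 184.69
Base: 765 + 184.69 = 949.69
REF2 = 120 / 949.69 = 0.1264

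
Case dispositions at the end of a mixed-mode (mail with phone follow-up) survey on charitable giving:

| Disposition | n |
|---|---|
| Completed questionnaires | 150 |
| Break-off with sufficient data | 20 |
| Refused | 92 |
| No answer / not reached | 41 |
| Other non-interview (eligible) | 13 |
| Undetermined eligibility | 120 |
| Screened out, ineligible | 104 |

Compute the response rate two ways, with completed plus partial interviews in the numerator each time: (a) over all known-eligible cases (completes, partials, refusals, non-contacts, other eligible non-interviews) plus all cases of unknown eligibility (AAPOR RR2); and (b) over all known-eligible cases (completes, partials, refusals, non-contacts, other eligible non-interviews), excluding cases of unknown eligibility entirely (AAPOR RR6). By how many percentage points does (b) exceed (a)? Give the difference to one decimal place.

Num: 150 + 20 = 170
Base: 150 + 20 + 92 + 41 + 13 + 120 = 436
RR2 = 170 / 436 = 0.3899
Base: 150 + 20 + 92 + 41 + 13 = 316
RR6 = 170 / 316 = 0.5380
Difference = 53.80 − 38.99 = 14.81 percentage points

14.8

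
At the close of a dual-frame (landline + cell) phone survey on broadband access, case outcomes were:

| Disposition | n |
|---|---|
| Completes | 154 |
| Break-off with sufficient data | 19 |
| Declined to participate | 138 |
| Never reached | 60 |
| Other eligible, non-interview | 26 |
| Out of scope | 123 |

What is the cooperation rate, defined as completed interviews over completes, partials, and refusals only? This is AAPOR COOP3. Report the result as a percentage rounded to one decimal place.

Num: 154
Base: 154 + 19 + 138 = 311
COOP3 = 154 / 311 = 0.4952

49.5%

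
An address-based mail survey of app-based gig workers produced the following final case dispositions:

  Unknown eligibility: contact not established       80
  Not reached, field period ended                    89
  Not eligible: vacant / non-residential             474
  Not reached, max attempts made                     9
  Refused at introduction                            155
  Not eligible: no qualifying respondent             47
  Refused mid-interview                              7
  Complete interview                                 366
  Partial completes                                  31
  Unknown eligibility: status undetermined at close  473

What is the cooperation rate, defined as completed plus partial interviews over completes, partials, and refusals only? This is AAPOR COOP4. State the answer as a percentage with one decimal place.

Declined to participate = 155 + 7 = 162
No answer / not reached = 89 + 9 = 98
Unknown if eligible = 80 + 473 = 553
Out of scope = 47 + 474 = 521
Numerator: 366 + 31 = 397
Denom: 366 + 31 + 162 = 559
COOP4 = 397 / 559 = 0.7102

71.0%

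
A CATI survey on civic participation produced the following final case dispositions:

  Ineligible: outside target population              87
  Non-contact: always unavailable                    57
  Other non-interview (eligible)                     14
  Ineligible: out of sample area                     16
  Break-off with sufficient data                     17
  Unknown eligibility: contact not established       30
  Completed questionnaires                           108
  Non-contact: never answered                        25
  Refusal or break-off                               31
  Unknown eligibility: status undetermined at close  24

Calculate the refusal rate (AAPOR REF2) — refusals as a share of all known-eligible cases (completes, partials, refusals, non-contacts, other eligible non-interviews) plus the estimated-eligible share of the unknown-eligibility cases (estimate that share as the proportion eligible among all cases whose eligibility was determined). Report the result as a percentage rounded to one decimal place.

No answer / not reached = 25 + 57 = 82
Unknown if eligible = 30 + 24 = 54
Not eligible = 87 + 16 = 103
Num: 31
Eligible (known): 108 + 17 + 31 + 82 + 14 = 252
e = 252 / (252 + 103) = 252 / 355 = 0.7099
Estimated eligible among unknowns: 0.7099 × 54 = 38.33
Denominator: 252 + 38.33 = 290.33
REF2 = 31 / 290.33 = 0.1068

10.7%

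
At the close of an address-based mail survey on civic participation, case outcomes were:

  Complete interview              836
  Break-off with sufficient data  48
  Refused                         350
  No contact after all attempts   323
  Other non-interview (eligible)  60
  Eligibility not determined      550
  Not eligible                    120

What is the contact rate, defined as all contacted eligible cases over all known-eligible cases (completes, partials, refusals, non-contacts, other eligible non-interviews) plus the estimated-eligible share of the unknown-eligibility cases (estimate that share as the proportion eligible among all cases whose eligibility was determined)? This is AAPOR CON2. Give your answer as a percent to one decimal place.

60.8%

Num → 836 + 48 + 350 + 60 = 1294
Eligible (known) → 836 + 48 + 350 + 323 + 60 = 1617
e = 1617 / (1617 + 120) = 1617 / 1737 = 0.9309
Estimated eligible among unknowns → 0.9309 × 550 = 511.99
Denominator → 1617 + 511.99 = 2128.99
CON2 = 1294 / 2128.99 = 0.6078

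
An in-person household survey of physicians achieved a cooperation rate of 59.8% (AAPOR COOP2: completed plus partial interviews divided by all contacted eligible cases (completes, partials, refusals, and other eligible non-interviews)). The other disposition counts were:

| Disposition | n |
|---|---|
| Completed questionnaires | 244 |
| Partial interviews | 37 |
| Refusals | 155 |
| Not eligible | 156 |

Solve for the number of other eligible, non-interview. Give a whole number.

34

Num → 244 + 37 = 281
COOP2 = 281 / D = 0.598
D = 281 / 0.598 = 469.9
Rest of base = 436
other eligible, non-interview = 469.9 − 436 ≈ 34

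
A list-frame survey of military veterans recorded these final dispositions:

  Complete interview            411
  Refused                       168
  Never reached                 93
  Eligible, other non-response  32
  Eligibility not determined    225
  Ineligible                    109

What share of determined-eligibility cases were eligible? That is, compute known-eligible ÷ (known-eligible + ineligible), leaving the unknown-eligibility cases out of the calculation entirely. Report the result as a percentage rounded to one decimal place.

Determined eligible: 411 + 168 + 93 + 32 = 704
e = 704 / (704 + 109) = 704 / 813 = 0.8659

86.6%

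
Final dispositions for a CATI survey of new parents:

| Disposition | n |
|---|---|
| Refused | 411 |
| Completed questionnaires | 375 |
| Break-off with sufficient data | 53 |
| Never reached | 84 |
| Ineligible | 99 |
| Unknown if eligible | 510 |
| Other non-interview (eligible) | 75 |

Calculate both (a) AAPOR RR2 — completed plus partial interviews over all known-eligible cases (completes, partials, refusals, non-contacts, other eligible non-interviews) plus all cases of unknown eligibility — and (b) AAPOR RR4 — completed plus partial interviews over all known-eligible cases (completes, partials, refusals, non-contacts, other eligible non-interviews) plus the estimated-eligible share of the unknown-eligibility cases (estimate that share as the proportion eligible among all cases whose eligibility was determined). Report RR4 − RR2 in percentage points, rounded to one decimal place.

Num → 375 + 53 = 428
Denominator → 375 + 53 + 411 + 84 + 75 + 510 = 1508
RR2 = 428 / 1508 = 0.2838
Known eligible → 375 + 53 + 411 + 84 + 75 = 998
e = 998 / (998 + 99) = 998 / 1097 = 0.9098
Estimated eligible among unknowns → 0.9098 × 510 = 464.00
Denominator → 998 + 464.00 = 1462.00
RR4 = 428 / 1462.00 = 0.2927
Difference = 29.27 − 28.38 = 0.89 percentage points

0.9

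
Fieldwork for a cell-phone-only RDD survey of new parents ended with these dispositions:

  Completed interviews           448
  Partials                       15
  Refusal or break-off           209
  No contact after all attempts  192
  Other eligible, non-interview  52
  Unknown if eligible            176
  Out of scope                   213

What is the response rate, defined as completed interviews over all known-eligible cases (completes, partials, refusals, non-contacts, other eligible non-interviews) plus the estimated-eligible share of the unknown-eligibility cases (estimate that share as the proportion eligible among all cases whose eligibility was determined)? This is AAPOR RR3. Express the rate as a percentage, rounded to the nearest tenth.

Top → 448
Determined eligible → 448 + 15 + 209 + 192 + 52 = 916
e = 916 / (916 + 213) = 916 / 1129 = 0.8113
Estimated eligible among unknowns → 0.8113 × 176 = 142.79
Denominator → 916 + 142.79 = 1058.79
RR3 = 448 / 1058.79 = 0.4231

42.3%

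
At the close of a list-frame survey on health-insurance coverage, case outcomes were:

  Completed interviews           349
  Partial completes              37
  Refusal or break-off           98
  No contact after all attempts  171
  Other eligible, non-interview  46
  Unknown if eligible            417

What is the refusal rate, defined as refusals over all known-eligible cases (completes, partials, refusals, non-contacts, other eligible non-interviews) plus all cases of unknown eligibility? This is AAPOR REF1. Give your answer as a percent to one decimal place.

8.8%

Num → 98
Denom → 349 + 37 + 98 + 171 + 46 + 417 = 1118
REF1 = 98 / 1118 = 0.0877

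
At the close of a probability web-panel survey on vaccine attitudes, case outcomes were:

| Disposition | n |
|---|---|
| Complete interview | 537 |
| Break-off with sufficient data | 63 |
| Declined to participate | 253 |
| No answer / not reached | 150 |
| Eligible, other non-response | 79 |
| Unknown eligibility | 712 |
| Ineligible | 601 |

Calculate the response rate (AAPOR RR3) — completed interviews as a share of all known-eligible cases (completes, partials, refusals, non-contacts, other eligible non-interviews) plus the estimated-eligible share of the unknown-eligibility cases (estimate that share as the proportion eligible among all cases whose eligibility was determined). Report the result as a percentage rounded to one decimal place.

Num → 537
Known eligible → 537 + 63 + 253 + 150 + 79 = 1082
e = 1082 / (1082 + 601) = 1082 / 1683 = 0.6429
Estimated eligible among unknowns → 0.6429 × 712 = 457.74
Denom → 1082 + 457.74 = 1539.74
RR3 = 537 / 1539.74 = 0.3488

34.9%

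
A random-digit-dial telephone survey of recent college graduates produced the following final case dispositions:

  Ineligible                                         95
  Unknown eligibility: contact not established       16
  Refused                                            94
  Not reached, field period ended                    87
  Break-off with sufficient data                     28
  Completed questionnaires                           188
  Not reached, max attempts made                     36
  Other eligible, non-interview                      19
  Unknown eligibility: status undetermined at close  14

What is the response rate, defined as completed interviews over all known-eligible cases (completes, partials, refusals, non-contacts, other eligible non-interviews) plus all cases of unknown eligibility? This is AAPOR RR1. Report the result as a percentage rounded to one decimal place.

39.0%

No answer / not reached = 87 + 36 = 123
Undetermined eligibility = 16 + 14 = 30
Top = 188
Denominator = 188 + 28 + 94 + 123 + 19 + 30 = 482
RR1 = 188 / 482 = 0.3900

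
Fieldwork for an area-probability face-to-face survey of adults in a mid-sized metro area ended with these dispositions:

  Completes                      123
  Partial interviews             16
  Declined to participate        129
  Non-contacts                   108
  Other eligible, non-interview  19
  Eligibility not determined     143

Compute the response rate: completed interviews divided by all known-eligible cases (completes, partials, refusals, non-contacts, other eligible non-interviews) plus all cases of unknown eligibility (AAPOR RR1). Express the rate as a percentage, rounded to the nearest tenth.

22.9%

Top = 123
Denom = 123 + 16 + 129 + 108 + 19 + 143 = 538
RR1 = 123 / 538 = 0.2286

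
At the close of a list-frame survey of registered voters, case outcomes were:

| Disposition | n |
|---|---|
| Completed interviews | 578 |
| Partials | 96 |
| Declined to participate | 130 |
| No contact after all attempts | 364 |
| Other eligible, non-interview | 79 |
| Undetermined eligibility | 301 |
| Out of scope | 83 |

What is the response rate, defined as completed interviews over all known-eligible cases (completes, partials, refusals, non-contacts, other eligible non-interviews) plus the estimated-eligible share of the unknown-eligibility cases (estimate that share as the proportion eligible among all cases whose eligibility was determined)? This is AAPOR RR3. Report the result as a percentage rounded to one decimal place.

Numerator: 578
Determined eligible: 578 + 96 + 130 + 364 + 79 = 1247
e = 1247 / (1247 + 83) = 1247 / 1330 = 0.9376
Estimated eligible among unknowns: 0.9376 × 301 = 282.22
Base: 1247 + 282.22 = 1529.22
RR3 = 578 / 1529.22 = 0.3780

37.8%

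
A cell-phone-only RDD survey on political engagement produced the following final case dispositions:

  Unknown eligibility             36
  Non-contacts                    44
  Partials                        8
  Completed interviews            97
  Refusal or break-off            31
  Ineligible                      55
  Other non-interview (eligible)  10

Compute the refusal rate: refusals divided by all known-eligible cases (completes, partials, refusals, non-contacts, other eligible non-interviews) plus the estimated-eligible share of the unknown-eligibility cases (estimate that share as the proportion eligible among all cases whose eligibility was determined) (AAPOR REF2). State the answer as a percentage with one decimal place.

Top: 31
Eligible (known): 97 + 8 + 31 + 44 + 10 = 190
e = 190 / (190 + 55) = 190 / 245 = 0.7755
Estimated eligible among unknowns: 0.7755 × 36 = 27.92
Denominator: 190 + 27.92 = 217.92
REF2 = 31 / 217.92 = 0.1423

14.2%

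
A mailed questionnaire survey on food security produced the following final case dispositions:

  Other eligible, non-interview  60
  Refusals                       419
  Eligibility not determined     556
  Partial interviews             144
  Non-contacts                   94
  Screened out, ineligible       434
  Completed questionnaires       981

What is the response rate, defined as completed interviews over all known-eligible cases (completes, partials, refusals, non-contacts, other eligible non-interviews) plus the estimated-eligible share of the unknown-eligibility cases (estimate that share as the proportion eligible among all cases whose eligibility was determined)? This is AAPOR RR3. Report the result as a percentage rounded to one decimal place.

45.8%

Num = 981
Eligible (known) = 981 + 144 + 419 + 94 + 60 = 1698
e = 1698 / (1698 + 434) = 1698 / 2132 = 0.7964
Estimated eligible among unknowns = 0.7964 × 556 = 442.80
Base = 1698 + 442.80 = 2140.80
RR3 = 981 / 2140.80 = 0.4582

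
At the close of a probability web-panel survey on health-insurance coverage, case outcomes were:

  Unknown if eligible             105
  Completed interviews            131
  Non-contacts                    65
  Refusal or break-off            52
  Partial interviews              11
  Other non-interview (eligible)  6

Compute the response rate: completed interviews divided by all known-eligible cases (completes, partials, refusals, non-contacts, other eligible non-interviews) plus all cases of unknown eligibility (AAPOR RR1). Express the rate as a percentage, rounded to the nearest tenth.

35.4%

Numerator = 131
Denominator = 131 + 11 + 52 + 65 + 6 + 105 = 370
RR1 = 131 / 370 = 0.3541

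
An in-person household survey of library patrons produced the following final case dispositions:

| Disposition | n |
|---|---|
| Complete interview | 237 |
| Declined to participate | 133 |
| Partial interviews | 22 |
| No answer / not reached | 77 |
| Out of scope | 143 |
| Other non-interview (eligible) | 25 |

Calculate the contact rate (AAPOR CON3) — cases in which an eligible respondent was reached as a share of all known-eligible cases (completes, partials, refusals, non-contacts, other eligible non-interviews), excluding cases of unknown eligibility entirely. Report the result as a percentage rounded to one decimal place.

84.4%

Num: 237 + 22 + 133 + 25 = 417
Denominator: 237 + 22 + 133 + 77 + 25 = 494
CON3 = 417 / 494 = 0.8441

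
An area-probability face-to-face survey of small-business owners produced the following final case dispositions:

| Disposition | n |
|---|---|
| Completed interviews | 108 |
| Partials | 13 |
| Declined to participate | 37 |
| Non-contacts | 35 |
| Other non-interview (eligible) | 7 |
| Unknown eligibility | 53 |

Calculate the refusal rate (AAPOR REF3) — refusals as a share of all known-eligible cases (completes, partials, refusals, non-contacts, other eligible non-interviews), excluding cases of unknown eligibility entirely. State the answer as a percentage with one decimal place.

Num → 37
Denominator → 108 + 13 + 37 + 35 + 7 = 200
REF3 = 37 / 200 = 0.1850

18.5%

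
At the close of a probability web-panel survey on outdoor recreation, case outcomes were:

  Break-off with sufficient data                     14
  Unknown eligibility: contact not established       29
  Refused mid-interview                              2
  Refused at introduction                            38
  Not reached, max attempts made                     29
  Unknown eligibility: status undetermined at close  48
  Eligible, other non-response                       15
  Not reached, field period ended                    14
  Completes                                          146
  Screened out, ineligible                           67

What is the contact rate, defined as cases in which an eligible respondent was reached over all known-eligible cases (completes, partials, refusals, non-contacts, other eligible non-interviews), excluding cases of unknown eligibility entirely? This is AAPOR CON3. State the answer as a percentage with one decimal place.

Refusal or break-off = 38 + 2 = 40
Non-contacts = 14 + 29 = 43
Unknown eligibility = 29 + 48 = 77
Numerator = 146 + 14 + 40 + 15 = 215
Base = 146 + 14 + 40 + 43 + 15 = 258
CON3 = 215 / 258 = 0.8333

83.3%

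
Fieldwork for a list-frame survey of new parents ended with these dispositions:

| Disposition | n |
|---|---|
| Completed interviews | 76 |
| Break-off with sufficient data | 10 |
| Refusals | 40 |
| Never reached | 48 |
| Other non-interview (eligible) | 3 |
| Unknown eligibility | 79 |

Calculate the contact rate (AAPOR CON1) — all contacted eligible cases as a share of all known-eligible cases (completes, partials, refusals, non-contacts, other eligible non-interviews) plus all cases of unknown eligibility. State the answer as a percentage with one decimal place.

50.4%

Num: 76 + 10 + 40 + 3 = 129
Denom: 76 + 10 + 40 + 48 + 3 + 79 = 256
CON1 = 129 / 256 = 0.5039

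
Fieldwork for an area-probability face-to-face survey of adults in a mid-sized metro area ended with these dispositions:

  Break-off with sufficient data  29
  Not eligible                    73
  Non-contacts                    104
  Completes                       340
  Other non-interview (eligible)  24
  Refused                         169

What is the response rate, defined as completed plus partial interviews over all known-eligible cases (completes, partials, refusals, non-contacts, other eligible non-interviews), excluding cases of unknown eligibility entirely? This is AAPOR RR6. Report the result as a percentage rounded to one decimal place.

55.4%

Top → 340 + 29 = 369
Base → 340 + 29 + 169 + 104 + 24 = 666
RR6 = 369 / 666 = 0.5541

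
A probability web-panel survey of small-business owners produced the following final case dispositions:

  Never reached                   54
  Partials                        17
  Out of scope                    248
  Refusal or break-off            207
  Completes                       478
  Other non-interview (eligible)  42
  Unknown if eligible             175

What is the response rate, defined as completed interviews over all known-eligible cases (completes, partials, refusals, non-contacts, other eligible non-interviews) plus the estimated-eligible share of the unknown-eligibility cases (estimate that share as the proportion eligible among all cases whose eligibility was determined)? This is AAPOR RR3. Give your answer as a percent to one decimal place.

51.3%

Top → 478
Known eligible → 478 + 17 + 207 + 54 + 42 = 798
e = 798 / (798 + 248) = 798 / 1046 = 0.7629
e × U → 0.7629 × 175 = 133.51
Denominator → 798 + 133.51 = 931.51
RR3 = 478 / 931.51 = 0.5131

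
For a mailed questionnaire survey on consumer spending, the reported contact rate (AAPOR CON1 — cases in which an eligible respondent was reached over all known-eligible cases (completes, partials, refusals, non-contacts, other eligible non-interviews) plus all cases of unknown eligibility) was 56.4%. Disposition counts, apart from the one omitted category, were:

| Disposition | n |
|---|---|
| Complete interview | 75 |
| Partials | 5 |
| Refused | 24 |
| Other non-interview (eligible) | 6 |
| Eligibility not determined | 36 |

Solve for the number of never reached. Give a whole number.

Num → 75 + 5 + 24 + 6 = 110
CON1 = 110 / D = 0.564
D = 110 / 0.564 = 195.0
Remaining denominator categories sum to 146
never reached = 195.0 − 146 ≈ 49

49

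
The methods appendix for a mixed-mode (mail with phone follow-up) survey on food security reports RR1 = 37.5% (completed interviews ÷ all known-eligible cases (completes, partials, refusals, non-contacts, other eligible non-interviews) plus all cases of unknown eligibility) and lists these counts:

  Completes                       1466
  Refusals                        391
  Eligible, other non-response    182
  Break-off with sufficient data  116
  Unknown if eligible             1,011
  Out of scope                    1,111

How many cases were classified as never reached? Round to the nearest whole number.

RR1 = 1466 / D = 0.375
D = 1466 / 0.375 = 3909.3
Other denominator terms total 3166
never reached = 3909.3 − 3166 ≈ 743

743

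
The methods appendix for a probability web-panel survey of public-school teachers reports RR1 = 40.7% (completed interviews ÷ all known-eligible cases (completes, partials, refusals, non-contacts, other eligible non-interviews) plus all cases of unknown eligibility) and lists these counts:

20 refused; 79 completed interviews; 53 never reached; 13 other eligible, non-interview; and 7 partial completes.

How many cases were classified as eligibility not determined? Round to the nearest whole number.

22

RR1 = 79 / D = 0.407
D = 79 / 0.407 = 194.1
Other denominator terms total 172
eligibility not determined = 194.1 − 172 ≈ 22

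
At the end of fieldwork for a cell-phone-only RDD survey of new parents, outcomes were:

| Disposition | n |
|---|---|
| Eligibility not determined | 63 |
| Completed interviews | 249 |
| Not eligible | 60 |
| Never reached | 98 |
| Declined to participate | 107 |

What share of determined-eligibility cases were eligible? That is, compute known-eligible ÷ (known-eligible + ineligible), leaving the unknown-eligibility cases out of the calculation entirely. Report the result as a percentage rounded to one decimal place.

Determined eligible → 249 + 107 + 98 = 454
e = 454 / (454 + 60) = 454 / 514 = 0.8833

88.3%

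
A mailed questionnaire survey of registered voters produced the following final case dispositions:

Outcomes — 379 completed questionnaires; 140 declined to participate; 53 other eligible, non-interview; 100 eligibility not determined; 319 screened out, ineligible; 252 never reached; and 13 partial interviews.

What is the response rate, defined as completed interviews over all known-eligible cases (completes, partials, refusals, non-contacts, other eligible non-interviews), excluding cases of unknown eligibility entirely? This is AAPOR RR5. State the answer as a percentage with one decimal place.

Numerator = 379
Base = 379 + 13 + 140 + 252 + 53 = 837
RR5 = 379 / 837 = 0.4528

45.3%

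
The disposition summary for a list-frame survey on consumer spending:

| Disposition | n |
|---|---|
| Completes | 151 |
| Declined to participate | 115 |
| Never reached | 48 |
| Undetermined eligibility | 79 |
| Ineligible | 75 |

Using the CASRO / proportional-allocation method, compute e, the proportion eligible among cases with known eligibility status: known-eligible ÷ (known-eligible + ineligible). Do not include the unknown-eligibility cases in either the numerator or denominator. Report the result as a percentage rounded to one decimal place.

80.7%

Determined eligible → 151 + 115 + 48 = 314
e = 314 / (314 + 75) = 314 / 389 = 0.8072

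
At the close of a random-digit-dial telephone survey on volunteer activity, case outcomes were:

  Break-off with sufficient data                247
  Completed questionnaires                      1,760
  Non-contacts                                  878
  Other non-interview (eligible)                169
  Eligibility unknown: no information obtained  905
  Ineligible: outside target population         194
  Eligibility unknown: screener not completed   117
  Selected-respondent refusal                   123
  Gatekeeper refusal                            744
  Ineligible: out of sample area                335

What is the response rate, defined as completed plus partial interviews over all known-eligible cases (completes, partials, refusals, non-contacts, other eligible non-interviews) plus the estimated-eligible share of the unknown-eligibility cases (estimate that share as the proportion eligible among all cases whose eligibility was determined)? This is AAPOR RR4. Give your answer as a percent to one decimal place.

41.6%

Declined to participate = 744 + 123 = 867
Eligibility not determined = 117 + 905 = 1022
Out of scope = 194 + 335 = 529
Top → 1760 + 247 = 2007
Determined eligible → 1760 + 247 + 867 + 878 + 169 = 3921
e = 3921 / (3921 + 529) = 3921 / 4450 = 0.8811
e × U → 0.8811 × 1022 = 900.48
Base → 3921 + 900.48 = 4821.48
RR4 = 2007 / 4821.48 = 0.4163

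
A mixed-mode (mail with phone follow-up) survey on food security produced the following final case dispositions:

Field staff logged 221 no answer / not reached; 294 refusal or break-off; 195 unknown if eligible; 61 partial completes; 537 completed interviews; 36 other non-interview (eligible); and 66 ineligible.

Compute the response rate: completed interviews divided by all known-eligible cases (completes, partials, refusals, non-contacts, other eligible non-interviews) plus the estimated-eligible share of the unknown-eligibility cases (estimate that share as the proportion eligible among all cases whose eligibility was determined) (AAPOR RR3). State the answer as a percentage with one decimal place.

Top → 537
Known eligible → 537 + 61 + 294 + 221 + 36 = 1149
e = 1149 / (1149 + 66) = 1149 / 1215 = 0.9457
Estimated eligible among unknowns → 0.9457 × 195 = 184.41
Denominator → 1149 + 184.41 = 1333.41
RR3 = 537 / 1333.41 = 0.4027

40.3%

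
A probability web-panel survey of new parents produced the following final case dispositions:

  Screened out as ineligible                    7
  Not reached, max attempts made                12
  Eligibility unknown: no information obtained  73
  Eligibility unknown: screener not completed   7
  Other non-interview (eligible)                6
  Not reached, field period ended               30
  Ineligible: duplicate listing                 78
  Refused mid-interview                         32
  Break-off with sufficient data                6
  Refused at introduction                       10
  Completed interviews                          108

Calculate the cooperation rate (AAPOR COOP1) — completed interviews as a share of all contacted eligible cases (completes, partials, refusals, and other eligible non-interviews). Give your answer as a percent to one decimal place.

Declined to participate = 10 + 32 = 42
No contact after all attempts = 30 + 12 = 42
Eligibility not determined = 7 + 73 = 80
Ineligible = 7 + 78 = 85
Top = 108
Denom = 108 + 6 + 42 + 6 = 162
COOP1 = 108 / 162 = 0.6667

66.7%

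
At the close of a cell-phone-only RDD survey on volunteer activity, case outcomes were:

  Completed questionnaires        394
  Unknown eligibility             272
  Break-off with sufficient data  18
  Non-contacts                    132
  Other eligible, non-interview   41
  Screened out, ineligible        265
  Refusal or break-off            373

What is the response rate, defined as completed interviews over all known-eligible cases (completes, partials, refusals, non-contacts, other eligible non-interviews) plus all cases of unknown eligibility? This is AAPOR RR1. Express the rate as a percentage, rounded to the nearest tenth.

32.0%

Numerator: 394
Denom: 394 + 18 + 373 + 132 + 41 + 272 = 1230
RR1 = 394 / 1230 = 0.3203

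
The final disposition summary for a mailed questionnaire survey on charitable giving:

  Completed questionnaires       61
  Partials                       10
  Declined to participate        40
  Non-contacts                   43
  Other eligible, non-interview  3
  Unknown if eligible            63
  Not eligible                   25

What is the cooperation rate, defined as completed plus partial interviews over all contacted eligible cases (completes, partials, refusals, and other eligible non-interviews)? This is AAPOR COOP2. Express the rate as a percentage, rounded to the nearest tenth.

62.3%

Numerator: 61 + 10 = 71
Denom: 61 + 10 + 40 + 3 = 114
COOP2 = 71 / 114 = 0.6228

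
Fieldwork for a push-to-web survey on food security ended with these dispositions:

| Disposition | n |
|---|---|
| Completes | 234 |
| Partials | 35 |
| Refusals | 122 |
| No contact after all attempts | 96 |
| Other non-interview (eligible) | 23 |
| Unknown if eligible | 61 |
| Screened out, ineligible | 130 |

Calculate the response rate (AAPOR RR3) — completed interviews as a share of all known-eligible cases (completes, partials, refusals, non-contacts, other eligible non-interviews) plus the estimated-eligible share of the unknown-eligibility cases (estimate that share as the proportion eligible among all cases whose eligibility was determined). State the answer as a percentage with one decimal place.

41.9%

Numerator: 234
Eligible (known): 234 + 35 + 122 + 96 + 23 = 510
e = 510 / (510 + 130) = 510 / 640 = 0.7969
e × U: 0.7969 × 61 = 48.61
Denominator: 510 + 48.61 = 558.61
RR3 = 234 / 558.61 = 0.4189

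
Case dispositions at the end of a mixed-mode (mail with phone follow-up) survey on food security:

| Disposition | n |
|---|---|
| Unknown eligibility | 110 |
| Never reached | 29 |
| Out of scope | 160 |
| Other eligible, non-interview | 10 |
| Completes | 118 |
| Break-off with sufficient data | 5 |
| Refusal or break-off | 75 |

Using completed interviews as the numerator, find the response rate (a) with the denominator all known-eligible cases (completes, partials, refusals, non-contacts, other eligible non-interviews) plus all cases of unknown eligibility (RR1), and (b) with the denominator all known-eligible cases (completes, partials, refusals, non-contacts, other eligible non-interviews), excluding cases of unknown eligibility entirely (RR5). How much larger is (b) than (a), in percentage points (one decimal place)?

Numerator = 118
Base = 118 + 5 + 75 + 29 + 10 + 110 = 347
RR1 = 118 / 347 = 0.3401
Base = 118 + 5 + 75 + 29 + 10 = 237
RR5 = 118 / 237 = 0.4979
Difference = 49.79 − 34.01 = 15.78 percentage points

15.8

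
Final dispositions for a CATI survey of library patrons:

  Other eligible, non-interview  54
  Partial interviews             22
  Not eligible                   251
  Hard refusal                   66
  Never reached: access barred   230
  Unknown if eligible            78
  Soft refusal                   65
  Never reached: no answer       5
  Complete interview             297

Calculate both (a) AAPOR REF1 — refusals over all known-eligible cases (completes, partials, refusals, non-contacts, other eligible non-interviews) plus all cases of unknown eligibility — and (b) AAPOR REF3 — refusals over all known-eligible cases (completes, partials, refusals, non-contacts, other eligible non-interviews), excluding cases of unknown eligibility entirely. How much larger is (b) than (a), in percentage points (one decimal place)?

Refusals = 66 + 65 = 131
Non-contacts = 5 + 230 = 235
Num: 131
Denom: 297 + 22 + 131 + 235 + 54 + 78 = 817
REF1 = 131 / 817 = 0.1603
Denom: 297 + 22 + 131 + 235 + 54 = 739
REF3 = 131 / 739 = 0.1773
Difference = 17.73 − 16.03 = 1.70 percentage points

1.7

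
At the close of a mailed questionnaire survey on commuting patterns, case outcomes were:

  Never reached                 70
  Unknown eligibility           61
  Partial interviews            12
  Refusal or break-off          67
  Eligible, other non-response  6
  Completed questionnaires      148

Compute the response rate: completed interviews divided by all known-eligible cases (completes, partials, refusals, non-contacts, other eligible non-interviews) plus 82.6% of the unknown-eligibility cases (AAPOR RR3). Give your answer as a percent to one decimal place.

41.9%

Top = 148
Eligible (known) = 148 + 12 + 67 + 70 + 6 = 303
Estimated eligible among unknowns = 0.8260 × 61 = 50.39
Base = 303 + 50.39 = 353.39
RR3 = 148 / 353.39 = 0.4188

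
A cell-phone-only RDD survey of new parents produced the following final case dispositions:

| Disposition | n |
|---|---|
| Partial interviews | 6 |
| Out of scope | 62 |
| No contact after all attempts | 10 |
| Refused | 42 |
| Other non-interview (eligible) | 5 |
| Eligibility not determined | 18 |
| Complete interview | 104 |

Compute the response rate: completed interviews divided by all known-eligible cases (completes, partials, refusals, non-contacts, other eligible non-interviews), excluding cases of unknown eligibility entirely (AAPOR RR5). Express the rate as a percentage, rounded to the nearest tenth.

62.3%

Num → 104
Denominator → 104 + 6 + 42 + 10 + 5 = 167
RR5 = 104 / 167 = 0.6228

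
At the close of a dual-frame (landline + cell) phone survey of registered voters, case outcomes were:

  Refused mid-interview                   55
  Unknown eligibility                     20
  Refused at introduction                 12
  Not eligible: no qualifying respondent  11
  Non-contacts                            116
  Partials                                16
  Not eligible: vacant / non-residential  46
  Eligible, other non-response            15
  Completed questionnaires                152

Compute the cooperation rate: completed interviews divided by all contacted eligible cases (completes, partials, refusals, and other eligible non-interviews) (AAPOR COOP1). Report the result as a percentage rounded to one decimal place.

60.8%

Refused = 12 + 55 = 67
Out of scope = 11 + 46 = 57
Top → 152
Denominator → 152 + 16 + 67 + 15 = 250
COOP1 = 152 / 250 = 0.6080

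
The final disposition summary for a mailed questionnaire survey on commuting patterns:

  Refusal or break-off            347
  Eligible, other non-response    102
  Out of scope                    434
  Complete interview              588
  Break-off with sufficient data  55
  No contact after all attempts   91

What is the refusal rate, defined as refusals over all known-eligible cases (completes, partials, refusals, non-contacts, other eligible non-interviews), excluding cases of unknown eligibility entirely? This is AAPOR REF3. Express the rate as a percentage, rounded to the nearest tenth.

Top → 347
Base → 588 + 55 + 347 + 91 + 102 = 1183
REF3 = 347 / 1183 = 0.2933

29.3%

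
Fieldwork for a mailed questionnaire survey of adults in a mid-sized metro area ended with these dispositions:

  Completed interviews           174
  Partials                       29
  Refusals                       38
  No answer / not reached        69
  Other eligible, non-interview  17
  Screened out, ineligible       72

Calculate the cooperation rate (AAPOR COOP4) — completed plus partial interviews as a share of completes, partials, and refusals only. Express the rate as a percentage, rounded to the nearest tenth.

84.2%

Numerator → 174 + 29 = 203
Denom → 174 + 29 + 38 = 241
COOP4 = 203 / 241 = 0.8423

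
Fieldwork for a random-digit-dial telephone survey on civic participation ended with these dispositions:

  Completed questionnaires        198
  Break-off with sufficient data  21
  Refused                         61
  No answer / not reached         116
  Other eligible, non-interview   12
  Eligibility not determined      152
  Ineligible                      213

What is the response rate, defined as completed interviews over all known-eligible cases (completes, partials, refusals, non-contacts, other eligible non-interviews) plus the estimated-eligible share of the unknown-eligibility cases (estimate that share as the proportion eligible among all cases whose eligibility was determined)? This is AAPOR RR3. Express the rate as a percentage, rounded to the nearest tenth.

Num: 198
Determined eligible: 198 + 21 + 61 + 116 + 12 = 408
e = 408 / (408 + 213) = 408 / 621 = 0.6570
e × U: 0.6570 × 152 = 99.86
Denominator: 408 + 99.86 = 507.86
RR3 = 198 / 507.86 = 0.3899

39.0%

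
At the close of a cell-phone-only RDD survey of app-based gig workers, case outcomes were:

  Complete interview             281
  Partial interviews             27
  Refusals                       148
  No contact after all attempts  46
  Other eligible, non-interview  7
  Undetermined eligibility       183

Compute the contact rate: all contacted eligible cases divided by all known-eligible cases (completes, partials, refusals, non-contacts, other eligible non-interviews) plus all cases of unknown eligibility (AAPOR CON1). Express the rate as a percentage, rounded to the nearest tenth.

Num → 281 + 27 + 148 + 7 = 463
Denominator → 281 + 27 + 148 + 46 + 7 + 183 = 692
CON1 = 463 / 692 = 0.6691

66.9%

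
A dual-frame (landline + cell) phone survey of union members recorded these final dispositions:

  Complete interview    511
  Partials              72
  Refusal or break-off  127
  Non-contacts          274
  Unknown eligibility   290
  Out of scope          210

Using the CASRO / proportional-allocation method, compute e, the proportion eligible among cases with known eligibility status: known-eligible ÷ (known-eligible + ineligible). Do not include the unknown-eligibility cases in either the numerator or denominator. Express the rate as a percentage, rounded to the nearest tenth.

Known eligible = 511 + 72 + 127 + 274 = 984
e = 984 / (984 + 210) = 984 / 1194 = 0.8241

82.4%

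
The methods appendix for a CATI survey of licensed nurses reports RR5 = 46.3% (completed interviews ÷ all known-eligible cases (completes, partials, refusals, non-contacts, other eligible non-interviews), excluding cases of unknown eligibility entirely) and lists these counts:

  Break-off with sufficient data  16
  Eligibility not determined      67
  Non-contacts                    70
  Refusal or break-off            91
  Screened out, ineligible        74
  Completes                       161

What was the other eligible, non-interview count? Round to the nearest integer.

10

RR5 = 161 / D = 0.463
D = 161 / 0.463 = 347.7
Other denominator terms total 338
other eligible, non-interview = 347.7 − 338 ≈ 10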